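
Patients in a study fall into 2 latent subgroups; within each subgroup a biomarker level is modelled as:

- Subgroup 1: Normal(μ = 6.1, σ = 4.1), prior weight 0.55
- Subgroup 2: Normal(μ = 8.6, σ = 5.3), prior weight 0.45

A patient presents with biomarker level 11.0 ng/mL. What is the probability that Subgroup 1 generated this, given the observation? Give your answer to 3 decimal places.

0.462

Posterior ∝ prior × likelihood, so P(k | x) ∝ w_k f_k(x); normalise over all components.
Evaluate each component's likelihood at the observed value:
  p_1 = 0.0476399
  p_2 = 0.0679371
Weight by the priors:
  w_1·p_1 = 0.55 × 0.0476399 = 0.026202
  w_2·p_2 = 0.45 × 0.0679371 = 0.0305717
Evidence: 0.026202 + 0.0305717 = 0.0567737
P(Subgroup 1 | the observation) ≈ 0.462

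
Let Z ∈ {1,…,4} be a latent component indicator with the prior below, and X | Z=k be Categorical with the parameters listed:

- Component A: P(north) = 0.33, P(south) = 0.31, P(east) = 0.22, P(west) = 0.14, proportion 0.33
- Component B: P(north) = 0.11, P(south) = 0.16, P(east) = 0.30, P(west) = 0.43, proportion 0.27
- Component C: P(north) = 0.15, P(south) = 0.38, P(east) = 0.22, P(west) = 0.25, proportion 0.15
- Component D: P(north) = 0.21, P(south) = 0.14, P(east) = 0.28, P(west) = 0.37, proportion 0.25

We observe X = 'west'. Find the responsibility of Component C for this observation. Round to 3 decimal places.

0.128

P(component k | x) = π_k·f_k(x) / marginal(x), where marginal(x) = Σ_j π_j·f_j(x).
Evaluate each component's likelihood at the observed value:
  p_A = P(west | comp) = 0.14
  p_B = P(west | comp) = 0.43
  p_C = P(west | comp) = 0.25
  p_D = P(west | comp) = 0.37
Weight by the priors:
  π_A·p_A = 0.33 × 0.14 = 0.0462
  π_B·p_B = 0.27 × 0.43 = 0.1161
  π_C·p_C = 0.15 × 0.25 = 0.0375
  π_D·p_D = 0.25 × 0.37 = 0.0925
Marginal: 0.0462 + 0.1161 + 0.0375 + 0.0925 = 0.2923
So the posterior for Component C is 0.0375 / 0.2923 ≈ 0.128.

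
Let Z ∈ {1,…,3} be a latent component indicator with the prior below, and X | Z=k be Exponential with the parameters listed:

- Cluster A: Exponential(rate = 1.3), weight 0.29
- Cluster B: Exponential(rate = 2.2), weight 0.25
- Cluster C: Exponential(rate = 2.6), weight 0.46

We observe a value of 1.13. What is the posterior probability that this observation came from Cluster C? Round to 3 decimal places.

0.323

Posterior ∝ prior × likelihood, so P(k | x) ∝ π_k f_k(x); normalise over all components.
Exponential densities:
  L_A = 0.299202
  L_B = 0.183133
  L_C = 0.137726
Multiply by the mixture weights:
  π_A·L_A = 0.29 × 0.299202 = 0.0867686
  π_B·L_B = 0.25 × 0.183133 = 0.0457832
  π_C·L_C = 0.46 × 0.137726 = 0.063354
Evidence: 0.0867686 + 0.0457832 + 0.063354 = 0.195906
P(Cluster C | x) ≈ 0.323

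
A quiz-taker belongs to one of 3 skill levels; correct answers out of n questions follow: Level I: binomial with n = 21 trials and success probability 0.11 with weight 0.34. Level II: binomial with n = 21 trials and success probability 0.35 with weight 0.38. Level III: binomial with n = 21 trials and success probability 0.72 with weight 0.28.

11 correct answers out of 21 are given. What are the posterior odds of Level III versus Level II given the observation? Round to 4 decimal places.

0.4526

The posterior odds equal the prior odds times the likelihood ratio: (π_i/π_j)·(f_i(x)/f_j(x)).
Evaluate each component's likelihood at the observed value:
  L_I = C(21,11)·0.11^11·0.89^10 = 352716·2.85312e-11·0.311817 = 3.13794e-06
  L_II = C(21,11)·0.35^11·0.65^10 = 352716·9.65492e-06·0.0134627 = 0.0458466
  L_III = C(21,11)·0.72^11·0.28^10 = 352716·0.0269561·2.96197e-06 = 0.028162
Odds = (0.28/0.38) × (0.028162/0.0458466) = 0.736842 × 0.614265 ≈ 0.4526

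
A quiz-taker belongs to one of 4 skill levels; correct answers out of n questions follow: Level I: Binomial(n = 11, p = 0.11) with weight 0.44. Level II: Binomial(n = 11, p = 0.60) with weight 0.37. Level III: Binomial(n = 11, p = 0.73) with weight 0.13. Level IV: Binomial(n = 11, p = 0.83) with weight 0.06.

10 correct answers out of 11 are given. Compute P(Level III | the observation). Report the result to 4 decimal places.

P(component k | x) = P(Z=k)·f_k(x) / marginal(x), where marginal(x) = Σ_j P(Z=j)·f_j(x).
Component likelihoods at x = 10 correct answers out of 11:
  L_I = C(11,10)·0.11^10·0.89^1 = 11·2.59374e-10·0.89 = 2.53927e-09
  L_II = C(11,10)·0.60^10·0.40^1 = 11·0.00604662·0.4 = 0.0266051
  L_III = C(11,10)·0.73^10·0.27^1 = 11·0.0429763·0.27 = 0.127639
  L_IV = C(11,10)·0.83^10·0.17^1 = 11·0.15516·0.17 = 0.29015
Weight by the priors:
  P(Z=I)·L_I = 0.44 × 2.53927e-09 = 1.11728e-09
  P(Z=II)·L_II = 0.37 × 0.0266051 = 0.00984389
  P(Z=III)·L_III = 0.13 × 0.127639 = 0.0165931
  P(Z=IV)·L_IV = 0.06 × 0.29015 = 0.017409
Denominator: 1.11728e-09 + 0.00984389 + 0.0165931 + 0.017409 = 0.043846
P(Level III | the observation) ≈ 0.3784

0.3784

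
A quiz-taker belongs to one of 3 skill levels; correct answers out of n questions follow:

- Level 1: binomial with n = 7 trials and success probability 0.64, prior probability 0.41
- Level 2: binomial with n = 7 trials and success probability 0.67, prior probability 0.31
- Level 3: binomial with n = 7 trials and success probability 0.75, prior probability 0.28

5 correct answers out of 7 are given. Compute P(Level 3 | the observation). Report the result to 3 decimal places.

0.288

By Bayes' theorem, P(k | x) = π_k f_k(x) / Σ_j π_j f_j(x).
Component likelihoods at x = 5 correct answers out of 7:
  f_1 = 0.29223
  f_2 = 0.30876
  f_3 = 0.311462
Weight by the priors:
  π_1·f_1 = 0.41 × 0.29223 = 0.119814
  π_2·f_2 = 0.31 × 0.30876 = 0.0957156
  π_3·f_3 = 0.28 × 0.311462 = 0.0872095
Evidence: 0.119814 + 0.0957156 + 0.0872095 = 0.302739
P(Level 3 | 5 correct answers out of 7) ≈ 0.288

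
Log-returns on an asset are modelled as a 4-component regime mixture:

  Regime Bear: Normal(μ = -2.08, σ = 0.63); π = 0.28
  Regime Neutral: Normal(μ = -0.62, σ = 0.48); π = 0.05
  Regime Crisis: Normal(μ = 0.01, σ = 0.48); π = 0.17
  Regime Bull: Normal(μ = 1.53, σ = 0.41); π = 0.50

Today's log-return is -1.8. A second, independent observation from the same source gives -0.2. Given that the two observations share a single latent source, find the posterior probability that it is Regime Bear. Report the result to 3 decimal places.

0.490

By Bayes' theorem, P(k | x) = w_k f_k(x) / Σ_j w_j f_j(x).
Since both observations come from the same component, the likelihood for component k is f_k(x₁)·f_k(x₂).
  p_Bear = [(1/(0.63·√(2π)))·exp(−(-1.8−-2.08)²/(2·0.63²)) = 0.633242·exp(-0.09877) = 0.573689] × [0.00737684] = 0.00423201
  p_Neutral = [(1/(0.48·√(2π)))·exp(−(-1.8−-0.62)²/(2·0.48²)) = 0.831130·exp(-3.02170) = 0.0404912] × [0.566781] = 0.0229496
  p_Crisis = [(1/(0.48·√(2π)))·exp(−(-1.8−0.01)²/(2·0.48²)) = 0.831130·exp(-7.10959) = 0.000679223] × [0.755276] = 0.000513
  p_Bull = [(1/(0.41·√(2π)))·exp(−(-1.8−1.53)²/(2·0.41²)) = 0.973030·exp(-32.98305) = 4.61075e-15] × [0.000132427] = 6.10586e-19
Weight by the priors:
  w_Bear·p_Bear = 0.28 × 0.00423201 = 0.00118496
  w_Neutral·p_Neutral = 0.05 × 0.0229496 = 0.00114748
  w_Crisis·p_Crisis = 0.17 × 0.000513 = 8.72101e-05
  w_Bull·p_Bull = 0.50 × 6.10586e-19 = 3.05293e-19
Marginal: 0.00118496 + 0.00114748 + 8.72101e-05 + 3.05293e-19 = 0.00241966
So the posterior for Regime Bear is 0.00118496 / 0.00241966 ≈ 0.490.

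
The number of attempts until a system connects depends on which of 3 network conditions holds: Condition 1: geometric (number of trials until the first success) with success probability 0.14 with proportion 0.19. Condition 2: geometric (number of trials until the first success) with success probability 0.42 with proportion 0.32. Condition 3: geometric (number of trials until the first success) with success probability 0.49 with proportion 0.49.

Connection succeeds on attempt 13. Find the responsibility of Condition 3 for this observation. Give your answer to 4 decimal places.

0.0161

The responsibility of component k is π_k f_k(x) divided by Σ_j π_j f_j(x).
Geometric probabilities:
  p_1 = 0.14·(1−0.14)^12 = 0.14·0.163675 = 0.0229145
  p_2 = 0.42·(1−0.42)^12 = 0.42·0.00144923 = 0.000608675
  p_3 = 0.49·(1−0.49)^12 = 0.49·0.000309629 = 0.000151718
Multiply by the mixture weights:
  π_1·p_1 = 0.19 × 0.0229145 = 0.00435375
  π_2·p_2 = 0.32 × 0.000608675 = 0.000194776
  π_3·p_3 = 0.49 × 0.000151718 = 7.4342e-05
Evidence: 0.00435375 + 0.000194776 + 7.4342e-05 = 0.00462286
P(Condition 3 | x) = 7.4342e-05 / 0.00462286 ≈ 0.0161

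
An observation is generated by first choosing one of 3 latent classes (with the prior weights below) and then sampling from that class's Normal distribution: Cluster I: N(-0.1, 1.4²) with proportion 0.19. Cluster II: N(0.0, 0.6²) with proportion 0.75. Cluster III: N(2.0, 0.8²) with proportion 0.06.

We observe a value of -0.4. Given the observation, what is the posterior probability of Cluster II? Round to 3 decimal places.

0.882

The responsibility of component k is π_k f_k(x) divided by Σ_j π_j f_j(x).
Evaluate each component's likelihood at the observed value:
  L_I = (1/(1.4·√(2π)))·exp(−(-0.4−-0.1)²/(2·1.4²)) = 0.284959·exp(-0.02296) = 0.278491
  L_II = (1/(0.6·√(2π)))·exp(−(-0.4−0.0)²/(2·0.6²)) = 0.664904·exp(-0.22222) = 0.532413
  L_III = (1/(0.8·√(2π)))·exp(−(-0.4−2.0)²/(2·0.8²)) = 0.498678·exp(-4.50000) = 0.00553981
Prior × likelihood for each component:
  π_I·L_I = 0.19 × 0.278491 = 0.0529133
  π_II·L_II = 0.75 × 0.532413 = 0.39931
  π_III·L_III = 0.06 × 0.00553981 = 0.000332389
Marginal: 0.0529133 + 0.39931 + 0.000332389 = 0.452556
Responsibility of Cluster II: 0.39931 / 0.452556 ≈ 0.882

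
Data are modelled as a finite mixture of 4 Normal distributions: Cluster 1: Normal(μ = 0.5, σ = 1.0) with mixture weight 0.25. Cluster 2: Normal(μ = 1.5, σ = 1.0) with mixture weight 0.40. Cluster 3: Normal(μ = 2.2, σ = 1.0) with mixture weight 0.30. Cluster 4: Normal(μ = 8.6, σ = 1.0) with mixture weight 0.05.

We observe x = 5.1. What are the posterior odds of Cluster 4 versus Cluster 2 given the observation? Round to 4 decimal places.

0.1783

Only the two components matter; the odds are (P(Z=i) f_i(x)) / (P(Z=j) f_j(x)).
Evaluate each component's likelihood at the observed value:
  f_1 = 1.01409e-05
  f_2 = 0.000611902
  f_3 = 0.00595253
  f_4 = 0.000872683
Posterior odds = (P(Z=4)·f_4) / (P(Z=2)·f_2) = (0.05·0.000872683) / (0.40·0.000611902) = 4.36341e-05 / 0.000244761 ≈ 0.1783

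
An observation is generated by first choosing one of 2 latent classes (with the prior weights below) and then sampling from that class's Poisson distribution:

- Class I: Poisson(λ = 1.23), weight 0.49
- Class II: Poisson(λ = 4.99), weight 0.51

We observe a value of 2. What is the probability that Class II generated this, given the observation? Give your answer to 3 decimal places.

P(component k | x) = w_k·f_k(x) / marginal(x), where marginal(x) = Σ_j w_j·f_j(x).
Evaluate each component's likelihood at the observed value:
  L_I = e^(−1.23)·1.23^2/2! = 0.221105
  L_II = e^(−4.99)·4.99^2/2! = 0.0847309
Unnormalised posteriors:
  w_I·L_I = 0.49 × 0.221105 = 0.108341
  w_II·L_II = 0.51 × 0.0847309 = 0.0432127
Sum: 0.108341 + 0.0432127 = 0.151554
Responsibility of Class II: 0.0432127 / 0.151554 ≈ 0.285

0.285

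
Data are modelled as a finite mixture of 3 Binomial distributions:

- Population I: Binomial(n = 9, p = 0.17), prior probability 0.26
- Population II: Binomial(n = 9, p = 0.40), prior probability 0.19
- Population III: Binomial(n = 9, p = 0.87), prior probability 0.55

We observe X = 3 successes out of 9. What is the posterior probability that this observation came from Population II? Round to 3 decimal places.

The responsibility of component k is P(Z=k) f_k(x) divided by Σ_j P(Z=j) f_j(x).
Component likelihoods at x = 3 successes out of 9:
  p_I = 0.134926
  p_II = 0.250823
  p_III = 0.000266991
Prior × likelihood for each component:
  P(Z=I)·p_I = 0.26 × 0.134926 = 0.0350807
  P(Z=II)·p_II = 0.19 × 0.250823 = 0.0476563
  P(Z=III)·p_III = 0.55 × 0.000266991 = 0.000146845
Marginal: 0.0350807 + 0.0476563 + 0.000146845 = 0.0828838
P(Population II | x) ≈ 0.575

0.575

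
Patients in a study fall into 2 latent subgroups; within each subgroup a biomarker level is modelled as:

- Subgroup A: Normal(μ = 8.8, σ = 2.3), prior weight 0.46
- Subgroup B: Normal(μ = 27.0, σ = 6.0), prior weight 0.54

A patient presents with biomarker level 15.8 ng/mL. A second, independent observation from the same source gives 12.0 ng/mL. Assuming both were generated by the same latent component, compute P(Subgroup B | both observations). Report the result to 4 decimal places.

By Bayes' theorem, P(k | x) = π_k f_k(x) / Σ_j π_j f_j(x).
Since both observations come from the same component, the likelihood for component k is f_k(x₁)·f_k(x₂).
  L_A = [(1/(2.3·√(2π)))·exp(−(15.8−8.8)²/(2·2.3²)) = 0.173453·exp(-4.63138) = 0.00168966] × [0.0658938] = 0.000111338
  L_B = [(1/(6.0·√(2π)))·exp(−(15.8−27.0)²/(2·6.0²)) = 0.066490·exp(-1.74222) = 0.0116445] × [0.00292138] = 3.40181e-05
Weight by the priors:
  π_A·L_A = 0.46 × 0.000111338 = 5.12155e-05
  π_B·L_B = 0.54 × 3.40181e-05 = 1.83698e-05
Normaliser: 5.12155e-05 + 1.83698e-05 = 6.95853e-05
So the posterior for Subgroup B is 1.83698e-05 / 6.95853e-05 ≈ 0.2640.

0.2640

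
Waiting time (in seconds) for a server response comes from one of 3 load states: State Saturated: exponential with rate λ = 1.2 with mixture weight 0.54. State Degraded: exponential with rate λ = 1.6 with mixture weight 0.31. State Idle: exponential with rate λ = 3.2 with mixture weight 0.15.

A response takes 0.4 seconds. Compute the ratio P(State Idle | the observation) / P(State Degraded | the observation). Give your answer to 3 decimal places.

Since P(k|x) ∝ π_k f_k(x), the posterior odds are π_i f_i(x) / (π_j f_j(x)).
Component likelihoods at x = 0.4 seconds:
  L_Saturated = 1.2·e^(−1.2·0.4) = 1.2·e^(−0.4800) = 0.74254
  L_Degraded = 1.6·e^(−1.6·0.4) = 1.6·e^(−0.6400) = 0.843668
  L_Idle = 3.2·e^(−3.2·0.4) = 3.2·e^(−1.2800) = 0.889719
Odds = (0.15/0.31) × (0.889719/0.843668) = 0.483871 × 1.05458 ≈ 0.510

0.510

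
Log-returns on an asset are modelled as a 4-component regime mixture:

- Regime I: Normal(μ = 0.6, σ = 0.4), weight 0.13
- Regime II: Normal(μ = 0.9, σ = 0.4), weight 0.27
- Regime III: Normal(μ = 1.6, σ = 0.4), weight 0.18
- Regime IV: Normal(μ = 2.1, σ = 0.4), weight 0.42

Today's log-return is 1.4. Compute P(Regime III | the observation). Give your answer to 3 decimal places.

0.406

P(component k | x) = w_k·f_k(x) / marginal(x), where marginal(x) = Σ_j w_j·f_j(x).
Component likelihoods at x = 1.4:
  f_I = (1/(0.4·√(2π)))·exp(−(1.4−0.6)²/(2·0.4²)) = 0.997356·exp(-2.00000) = 0.134977
  f_II = (1/(0.4·√(2π)))·exp(−(1.4−0.9)²/(2·0.4²)) = 0.997356·exp(-0.78125) = 0.456623
  f_III = (1/(0.4·√(2π)))·exp(−(1.4−1.6)²/(2·0.4²)) = 0.997356·exp(-0.12500) = 0.880163
  f_IV = (1/(0.4·√(2π)))·exp(−(1.4−2.1)²/(2·0.4²)) = 0.997356·exp(-1.53125) = 0.215693
Multiply by the mixture weights:
  w_I·f_I = 0.13 × 0.134977 = 0.0175471
  w_II·f_II = 0.27 × 0.456623 = 0.123288
  w_III·f_III = 0.18 × 0.880163 = 0.158429
  w_IV·f_IV = 0.42 × 0.215693 = 0.0905912
Normaliser: 0.0175471 + 0.123288 + 0.158429 + 0.0905912 = 0.389856
So the posterior for Regime III is 0.158429 / 0.389856 ≈ 0.406.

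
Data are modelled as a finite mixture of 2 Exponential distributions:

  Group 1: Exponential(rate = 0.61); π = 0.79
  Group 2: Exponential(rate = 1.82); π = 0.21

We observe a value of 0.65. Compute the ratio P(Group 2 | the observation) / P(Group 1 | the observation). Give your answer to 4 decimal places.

0.3612

The posterior odds equal the prior odds times the likelihood ratio: (π_i/π_j)·(f_i(x)/f_j(x)).
Component likelihoods at x = 0.65:
  L_1 = 0.410329
  L_2 = 0.557572
Posterior odds = (π_2·L_2) / (π_1·L_1) = (0.21·0.557572) / (0.79·0.410329) = 0.11709 / 0.32416 ≈ 0.3612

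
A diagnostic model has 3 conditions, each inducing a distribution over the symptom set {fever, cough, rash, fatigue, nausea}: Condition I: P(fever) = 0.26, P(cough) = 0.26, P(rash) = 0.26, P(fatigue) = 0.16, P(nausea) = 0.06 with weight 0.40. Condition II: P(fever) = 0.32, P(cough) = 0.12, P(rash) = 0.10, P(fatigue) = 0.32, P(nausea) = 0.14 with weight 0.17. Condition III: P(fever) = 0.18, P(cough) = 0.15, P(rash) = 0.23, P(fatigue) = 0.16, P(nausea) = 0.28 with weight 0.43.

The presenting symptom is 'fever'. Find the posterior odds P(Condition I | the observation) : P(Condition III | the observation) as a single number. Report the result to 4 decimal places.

Since P(k|x) ∝ w_k f_k(x), the posterior odds are w_i f_i(x) / (w_j f_j(x)).
Component likelihoods at x = 'fever':
  p_I = 0.26
  p_II = 0.32
  p_III = 0.18
Posterior odds = (w_I·p_I) / (w_III·p_III) = (0.40·0.26) / (0.43·0.18) = 0.104 / 0.0774 ≈ 1.3437

1.3437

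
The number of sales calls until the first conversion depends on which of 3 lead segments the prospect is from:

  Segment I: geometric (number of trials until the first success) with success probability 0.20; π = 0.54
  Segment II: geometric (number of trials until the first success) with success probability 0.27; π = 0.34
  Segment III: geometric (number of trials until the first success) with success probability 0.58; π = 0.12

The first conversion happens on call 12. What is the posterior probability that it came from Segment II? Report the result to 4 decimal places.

0.2368

P(component k | x) = π_k·f_k(x) / marginal(x), where marginal(x) = Σ_j π_j·f_j(x).
Evaluate each component's likelihood at the observed value:
  L_I = 0.20·(1−0.20)^11 = 0.20·0.0858993 = 0.0171799
  L_II = 0.27·(1−0.27)^11 = 0.27·0.0313727 = 0.00847062
  L_III = 0.58·(1−0.58)^11 = 0.58·7.17368e-05 = 4.16074e-05
Prior × likelihood for each component:
  π_I·L_I = 0.54 × 0.0171799 = 0.00927713
  π_II·L_II = 0.34 × 0.00847062 = 0.00288001
  π_III·L_III = 0.12 × 4.16074e-05 = 4.99288e-06
Marginal: 0.00927713 + 0.00288001 + 4.99288e-06 = 0.0121621
So the posterior for Segment II is 0.00288001 / 0.0121621 ≈ 0.2368.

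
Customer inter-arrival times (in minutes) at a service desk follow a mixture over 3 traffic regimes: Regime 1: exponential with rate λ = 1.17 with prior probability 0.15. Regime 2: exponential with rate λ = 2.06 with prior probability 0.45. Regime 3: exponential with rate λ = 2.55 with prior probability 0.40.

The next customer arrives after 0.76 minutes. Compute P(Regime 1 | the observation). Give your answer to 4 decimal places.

Posterior ∝ prior × likelihood, so P(k | x) ∝ P(Z=k) f_k(x); normalise over all components.
Component likelihoods at x = 0.76 minutes:
  f_1 = 1.17·e^(−1.17·0.76) = 1.17·e^(−0.8892) = 0.480852
  f_2 = 2.06·e^(−2.06·0.76) = 2.06·e^(−1.5656) = 0.430463
  f_3 = 2.55·e^(−2.55·0.76) = 2.55·e^(−1.9380) = 0.367179
Weight by the priors:
  P(Z=1)·f_1 = 0.15 × 0.480852 = 0.0721278
  P(Z=2)·f_2 = 0.45 × 0.430463 = 0.193708
  P(Z=3)·f_3 = 0.40 × 0.367179 = 0.146871
Denominator: 0.0721278 + 0.193708 + 0.146871 = 0.412708
Responsibility of Regime 1: 0.0721278 / 0.412708 ≈ 0.1748

0.1748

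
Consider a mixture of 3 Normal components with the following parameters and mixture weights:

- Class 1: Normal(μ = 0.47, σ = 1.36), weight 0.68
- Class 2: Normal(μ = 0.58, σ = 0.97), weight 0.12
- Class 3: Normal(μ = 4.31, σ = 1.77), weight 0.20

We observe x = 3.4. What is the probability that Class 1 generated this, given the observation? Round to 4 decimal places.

P(component k | x) = w_k·f_k(x) / marginal(x), where marginal(x) = Σ_j w_j·f_j(x).
Component likelihoods at x = 3.4:
  L_1 = 0.0288061
  L_2 = 0.00600938
  L_3 = 0.197488
Unnormalised posteriors:
  w_1·L_1 = 0.68 × 0.0288061 = 0.0195881
  w_2·L_2 = 0.12 × 0.00600938 = 0.000721126
  w_3·L_3 = 0.20 × 0.197488 = 0.0394975
Normaliser: 0.0195881 + 0.000721126 + 0.0394975 = 0.0598068
Responsibility of Class 1: 0.0195881 / 0.0598068 ≈ 0.3275

0.3275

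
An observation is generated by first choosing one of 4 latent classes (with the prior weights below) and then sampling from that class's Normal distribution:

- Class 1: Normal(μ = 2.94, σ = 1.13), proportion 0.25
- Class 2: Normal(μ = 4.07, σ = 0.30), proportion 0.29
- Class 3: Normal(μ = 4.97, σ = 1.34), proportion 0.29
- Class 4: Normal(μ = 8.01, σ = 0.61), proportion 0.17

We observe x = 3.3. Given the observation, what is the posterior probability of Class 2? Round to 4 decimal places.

0.1038

Posterior ∝ prior × likelihood, so P(k | x) ∝ π_k f_k(x); normalise over all components.
Normal densities:
  L_1 = 0.335577
  L_2 = 0.0493482
  L_3 = 0.136942
  L_4 = 7.4055e-14
Unnormalised posteriors:
  π_1·L_1 = 0.25 × 0.335577 = 0.0838942
  π_2·L_2 = 0.29 × 0.0493482 = 0.014311
  π_3·L_3 = 0.29 × 0.136942 = 0.0397131
  π_4·L_4 = 0.17 × 7.4055e-14 = 1.25894e-14
Normaliser: 0.0838942 + 0.014311 + 0.0397131 + 1.25894e-14 = 0.137918
P(Class 2 | x) = 0.014311 / 0.137918 ≈ 0.1038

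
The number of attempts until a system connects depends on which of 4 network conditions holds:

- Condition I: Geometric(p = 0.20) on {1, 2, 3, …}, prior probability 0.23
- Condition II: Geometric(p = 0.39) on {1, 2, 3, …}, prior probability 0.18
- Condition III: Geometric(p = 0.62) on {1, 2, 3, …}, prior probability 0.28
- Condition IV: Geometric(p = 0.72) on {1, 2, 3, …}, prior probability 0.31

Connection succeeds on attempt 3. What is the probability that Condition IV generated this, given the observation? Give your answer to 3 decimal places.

0.178

By Bayes' theorem, P(k | x) = w_k f_k(x) / Σ_j w_j f_j(x).
Evaluate each component's likelihood at the observed value:
  L_I = 0.20·(1−0.20)^2 = 0.20·0.64 = 0.128
  L_II = 0.39·(1−0.39)^2 = 0.39·0.3721 = 0.145119
  L_III = 0.62·(1−0.62)^2 = 0.62·0.1444 = 0.089528
  L_IV = 0.72·(1−0.72)^2 = 0.72·0.0784 = 0.056448
Multiply by the mixture weights:
  w_I·L_I = 0.23 × 0.128 = 0.02944
  w_II·L_II = 0.18 × 0.145119 = 0.0261214
  w_III·L_III = 0.28 × 0.089528 = 0.0250678
  w_IV·L_IV = 0.31 × 0.056448 = 0.0174989
Marginal: 0.02944 + 0.0261214 + 0.0250678 + 0.0174989 = 0.0981281
P(Condition IV | 3) ≈ 0.178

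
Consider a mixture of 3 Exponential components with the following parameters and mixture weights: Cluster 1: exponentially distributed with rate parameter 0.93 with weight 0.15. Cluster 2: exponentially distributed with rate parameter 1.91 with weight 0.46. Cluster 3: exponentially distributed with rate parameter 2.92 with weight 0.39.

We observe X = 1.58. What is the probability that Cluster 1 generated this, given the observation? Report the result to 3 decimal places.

0.372

Apply Bayes' rule: the posterior for each component is proportional to its prior times its likelihood at x.
Component likelihoods at x = 1.58:
  f_1 = 0.213959
  f_2 = 0.0934156
  f_3 = 0.0289549
Multiply by the mixture weights:
  π_1·f_1 = 0.15 × 0.213959 = 0.0320939
  π_2·f_2 = 0.46 × 0.0934156 = 0.0429712
  π_3·f_3 = 0.39 × 0.0289549 = 0.0112924
Normaliser: 0.0320939 + 0.0429712 + 0.0112924 = 0.0863574
P(Cluster 1 | the observation) ≈ 0.372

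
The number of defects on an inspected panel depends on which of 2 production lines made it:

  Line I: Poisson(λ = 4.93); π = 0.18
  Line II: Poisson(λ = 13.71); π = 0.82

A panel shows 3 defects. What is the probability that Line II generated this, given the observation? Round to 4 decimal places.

0.0148

The responsibility of component k is P(Z=k) f_k(x) divided by Σ_j P(Z=j) f_j(x).
Evaluate each component's likelihood at the observed value:
  f_I = e^(−4.93)·4.93^3/3! = 0.144317
  f_II = e^(−13.71)·13.71^3/3! = 0.000477292
Multiply by the mixture weights:
  P(Z=I)·f_I = 0.18 × 0.144317 = 0.0259771
  P(Z=II)·f_II = 0.82 × 0.000477292 = 0.000391379
Denominator: 0.0259771 + 0.000391379 = 0.0263685
P(Line II | x) ≈ 0.0148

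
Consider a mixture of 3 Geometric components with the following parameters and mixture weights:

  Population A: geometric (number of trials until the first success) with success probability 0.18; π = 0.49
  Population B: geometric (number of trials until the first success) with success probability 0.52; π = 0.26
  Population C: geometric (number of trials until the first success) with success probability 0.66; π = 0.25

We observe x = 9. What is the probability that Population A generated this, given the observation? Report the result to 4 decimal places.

0.9777

By Bayes' theorem, P(k | x) = w_k f_k(x) / Σ_j w_j f_j(x).
Component likelihoods at x = 9:
  L_A = 0.0367945
  L_B = 0.00146532
  L_C = 0.000117862
Prior × likelihood for each component:
  w_A·L_A = 0.49 × 0.0367945 = 0.0180293
  w_B·L_B = 0.26 × 0.00146532 = 0.000380984
  w_C·L_C = 0.25 × 0.000117862 = 2.94656e-05
Marginal: 0.0180293 + 0.000380984 + 2.94656e-05 = 0.0184398
So the posterior for Population A is 0.0180293 / 0.0184398 ≈ 0.9777.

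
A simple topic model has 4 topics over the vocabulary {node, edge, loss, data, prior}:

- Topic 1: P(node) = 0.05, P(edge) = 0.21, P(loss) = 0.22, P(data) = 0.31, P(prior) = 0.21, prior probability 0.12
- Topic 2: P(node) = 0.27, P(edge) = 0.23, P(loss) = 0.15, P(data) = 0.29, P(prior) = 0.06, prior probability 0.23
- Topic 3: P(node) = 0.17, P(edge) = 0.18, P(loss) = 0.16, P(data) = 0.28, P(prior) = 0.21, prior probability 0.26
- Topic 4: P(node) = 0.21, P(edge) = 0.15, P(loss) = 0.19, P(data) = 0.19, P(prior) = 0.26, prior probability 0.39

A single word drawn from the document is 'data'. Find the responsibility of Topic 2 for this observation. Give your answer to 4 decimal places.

P(component k | x) = P(Z=k)·f_k(x) / marginal(x), where marginal(x) = Σ_j P(Z=j)·f_j(x).
Component likelihoods at x = 'data':
  p_1 = 0.31
  p_2 = 0.29
  p_3 = 0.28
  p_4 = 0.19
Weight by the priors:
  P(Z=1)·p_1 = 0.12 × 0.31 = 0.0372
  P(Z=2)·p_2 = 0.23 × 0.29 = 0.0667
  P(Z=3)·p_3 = 0.26 × 0.28 = 0.0728
  P(Z=4)·p_4 = 0.39 × 0.19 = 0.0741
Denominator: 0.0372 + 0.0667 + 0.0728 + 0.0741 = 0.2508
Responsibility of Topic 2: 0.0667 / 0.2508 ≈ 0.2659

0.2659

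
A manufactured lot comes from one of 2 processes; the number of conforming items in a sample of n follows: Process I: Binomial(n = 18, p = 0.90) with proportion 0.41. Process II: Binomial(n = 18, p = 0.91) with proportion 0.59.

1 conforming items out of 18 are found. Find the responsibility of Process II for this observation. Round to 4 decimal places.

0.1953

P(component k | x) = P(Z=k)·f_k(x) / marginal(x), where marginal(x) = Σ_j P(Z=j)·f_j(x).
Component likelihoods at x = 1 conforming items out of 18:
  f_I = 1.62e-16
  f_II = 2.73172e-17
Weight by the priors:
  P(Z=I)·f_I = 0.41 × 1.62e-16 = 6.642e-17
  P(Z=II)·f_II = 0.59 × 2.73172e-17 = 1.61172e-17
Marginal: 6.642e-17 + 1.61172e-17 = 8.25372e-17
Responsibility of Process II: 1.61172e-17 / 8.25372e-17 ≈ 0.1953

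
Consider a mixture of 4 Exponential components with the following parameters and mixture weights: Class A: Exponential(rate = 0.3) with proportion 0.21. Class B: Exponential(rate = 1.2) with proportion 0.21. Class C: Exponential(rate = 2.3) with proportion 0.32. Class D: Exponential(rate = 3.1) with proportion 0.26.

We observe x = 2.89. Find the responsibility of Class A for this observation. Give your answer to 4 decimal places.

Apply Bayes' rule: the posterior for each component is proportional to its prior times its likelihood at x.
Component likelihoods at x = 2.89:
  p_A = 0.3·e^(−0.3·2.89) = 0.3·e^(−0.8670) = 0.126063
  p_B = 1.2·e^(−1.2·2.89) = 1.2·e^(−3.4680) = 0.0374152
  p_C = 2.3·e^(−2.3·2.89) = 2.3·e^(−6.6470) = 0.00298519
  p_D = 3.1·e^(−3.1·2.89) = 3.1·e^(−8.9590) = 0.000398582
Unnormalised posteriors:
  w_A·p_A = 0.21 × 0.126063 = 0.0264732
  w_B·p_B = 0.21 × 0.0374152 = 0.00785719
  w_C·p_C = 0.32 × 0.00298519 = 0.000955262
  w_D·p_D = 0.26 × 0.000398582 = 0.000103631
Evidence: 0.0264732 + 0.00785719 + 0.000955262 + 0.000103631 = 0.0353893
Responsibility of Class A: 0.0264732 / 0.0353893 ≈ 0.7481

0.7481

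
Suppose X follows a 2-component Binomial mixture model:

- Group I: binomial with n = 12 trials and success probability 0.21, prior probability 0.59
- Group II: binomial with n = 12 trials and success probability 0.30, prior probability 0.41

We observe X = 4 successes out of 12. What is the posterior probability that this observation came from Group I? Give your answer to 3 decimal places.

The responsibility of component k is π_k f_k(x) divided by Σ_j π_j f_j(x).
Component likelihoods at x = 4 successes out of 12:
  f_I = 0.146049
  f_II = 0.23114
Prior × likelihood for each component:
  π_I·f_I = 0.59 × 0.146049 = 0.086169
  π_II·f_II = 0.41 × 0.23114 = 0.0947673
Evidence: 0.086169 + 0.0947673 = 0.180936
P(Group I | data) = 0.086169 / 0.180936 ≈ 0.476

0.476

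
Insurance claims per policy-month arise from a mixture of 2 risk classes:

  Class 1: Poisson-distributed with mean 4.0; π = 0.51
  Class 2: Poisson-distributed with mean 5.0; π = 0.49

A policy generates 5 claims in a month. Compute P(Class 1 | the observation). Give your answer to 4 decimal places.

0.4811

By Bayes' theorem, P(k | x) = π_k f_k(x) / Σ_j π_j f_j(x).
Poisson probabilities:
  L_1 = e^(−4.0)·4.0^5/5! = 0.156293
  L_2 = e^(−5.0)·5.0^5/5! = 0.175467
Prior × likelihood for each component:
  π_1·L_1 = 0.51 × 0.156293 = 0.0797097
  π_2·L_2 = 0.49 × 0.175467 = 0.085979
Denominator: 0.0797097 + 0.085979 = 0.165689
P(Class 1 | data) = 0.0797097 / 0.165689 ≈ 0.4811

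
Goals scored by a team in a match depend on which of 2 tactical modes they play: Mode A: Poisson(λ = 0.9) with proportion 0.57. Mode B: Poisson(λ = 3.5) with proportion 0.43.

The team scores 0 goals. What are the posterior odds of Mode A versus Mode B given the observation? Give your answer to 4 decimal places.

17.8473

The posterior odds equal the prior odds times the likelihood ratio: (π_i/π_j)·(f_i(x)/f_j(x)).
Poisson probabilities:
  L_A = e^(−0.9)·0.9^0/0! = 0.40657
  L_B = e^(−3.5)·3.5^0/0! = 0.0301974
Posterior odds = (π_A·L_A) / (π_B·L_B) = (0.57·0.40657) / (0.43·0.0301974) = 0.231745 / 0.0129849 ≈ 17.8473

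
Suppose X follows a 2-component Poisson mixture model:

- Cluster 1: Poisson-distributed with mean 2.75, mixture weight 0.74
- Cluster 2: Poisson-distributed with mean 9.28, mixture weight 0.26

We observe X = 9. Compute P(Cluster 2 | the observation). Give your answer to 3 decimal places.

Apply Bayes' rule: the posterior for each component is proportional to its prior times its likelihood at x.
Poisson probabilities:
  f_1 = e^(−2.75)·2.75^9/9! = 0.00158461
  f_2 = e^(−9.28)·9.28^9/9! = 0.131195
Multiply by the mixture weights:
  P(Z=1)·f_1 = 0.74 × 0.00158461 = 0.00117261
  P(Z=2)·f_2 = 0.26 × 0.131195 = 0.0341106
Sum: 0.00117261 + 0.0341106 = 0.0352832
P(Cluster 2 | data) ≈ 0.967

0.967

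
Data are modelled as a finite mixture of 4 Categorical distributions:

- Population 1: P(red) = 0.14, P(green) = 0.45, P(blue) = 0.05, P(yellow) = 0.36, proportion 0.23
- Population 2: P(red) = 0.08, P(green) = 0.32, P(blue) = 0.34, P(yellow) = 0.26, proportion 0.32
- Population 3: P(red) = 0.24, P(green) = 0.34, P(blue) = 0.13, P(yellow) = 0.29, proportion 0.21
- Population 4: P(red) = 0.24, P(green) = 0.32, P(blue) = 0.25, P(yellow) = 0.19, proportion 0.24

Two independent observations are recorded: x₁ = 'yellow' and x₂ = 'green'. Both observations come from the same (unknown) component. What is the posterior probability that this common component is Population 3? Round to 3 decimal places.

0.209

Apply Bayes' rule: the posterior for each component is proportional to its prior times its likelihood at x.
Since both observations come from the same component, the likelihood for component k is f_k(x₁)·f_k(x₂).
  p_1 = [P(yellow | comp) = 0.36] × [0.45] = 0.162
  p_2 = [P(yellow | comp) = 0.26] × [0.32] = 0.0832
  p_3 = [P(yellow | comp) = 0.29] × [0.34] = 0.0986
  p_4 = [P(yellow | comp) = 0.19] × [0.32] = 0.0608
Multiply by the mixture weights:
  π_1·p_1 = 0.23 × 0.162 = 0.03726
  π_2·p_2 = 0.32 × 0.0832 = 0.026624
  π_3·p_3 = 0.21 × 0.0986 = 0.020706
  π_4·p_4 = 0.24 × 0.0608 = 0.014592
Evidence: 0.03726 + 0.026624 + 0.020706 + 0.014592 = 0.099182
P(Population 3 | x₁,x₂) = 0.020706 / 0.099182 ≈ 0.209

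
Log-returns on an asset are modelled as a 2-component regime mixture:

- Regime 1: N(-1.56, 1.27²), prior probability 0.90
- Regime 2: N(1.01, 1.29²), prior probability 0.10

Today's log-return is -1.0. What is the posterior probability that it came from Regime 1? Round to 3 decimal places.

By Bayes' theorem, P(k | x) = P(Z=k) f_k(x) / Σ_j P(Z=j) f_j(x).
Component likelihoods at x = -1.0:
  p_1 = (1/(1.27·√(2π)))·exp(−(-1.0−-1.56)²/(2·1.27²)) = 0.314128·exp(-0.09722) = 0.285027
  p_2 = (1/(1.29·√(2π)))·exp(−(-1.0−1.01)²/(2·1.29²)) = 0.309258·exp(-1.21390) = 0.0918609
Unnormalised posteriors:
  P(Z=1)·p_1 = 0.90 × 0.285027 = 0.256524
  P(Z=2)·p_2 = 0.10 × 0.0918609 = 0.00918609
Evidence: 0.256524 + 0.00918609 = 0.26571
Responsibility of Regime 1: 0.256524 / 0.26571 ≈ 0.965

0.965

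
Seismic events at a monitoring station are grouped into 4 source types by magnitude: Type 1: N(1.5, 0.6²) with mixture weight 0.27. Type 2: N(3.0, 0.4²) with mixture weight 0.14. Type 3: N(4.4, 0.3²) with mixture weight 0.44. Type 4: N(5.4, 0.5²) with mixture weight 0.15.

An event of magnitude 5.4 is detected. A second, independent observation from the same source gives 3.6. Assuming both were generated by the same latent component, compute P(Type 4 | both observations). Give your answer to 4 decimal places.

Posterior ∝ prior × likelihood, so P(k | x) ∝ P(Z=k) f_k(x); normalise over all components.
Since both observations come from the same component, the likelihood for component k is f_k(x₁)·f_k(x₂).
  L_1 = [4.44926e-10] × [0.00145447] = 6.47132e-13
  L_2 = [1.51897e-08] × [0.323794] = 4.91834e-09
  L_3 = [0.00514093] × [0.0379866] = 0.000195287
  L_4 = [0.797885] × [0.0012238] = 0.000976454
Multiply by the mixture weights:
  P(Z=1)·L_1 = 0.27 × 6.47132e-13 = 1.74726e-13
  P(Z=2)·L_2 = 0.14 × 4.91834e-09 = 6.88567e-10
  P(Z=3)·L_3 = 0.44 × 0.000195287 = 8.59261e-05
  P(Z=4)·L_4 = 0.15 × 0.000976454 = 0.000146468
Evidence: 1.74726e-13 + 6.88567e-10 + 8.59261e-05 + 0.000146468 = 0.000232395
P(Type 4 | x₁, x₂) = 0.000146468 / 0.000232395 ≈ 0.6303

0.6303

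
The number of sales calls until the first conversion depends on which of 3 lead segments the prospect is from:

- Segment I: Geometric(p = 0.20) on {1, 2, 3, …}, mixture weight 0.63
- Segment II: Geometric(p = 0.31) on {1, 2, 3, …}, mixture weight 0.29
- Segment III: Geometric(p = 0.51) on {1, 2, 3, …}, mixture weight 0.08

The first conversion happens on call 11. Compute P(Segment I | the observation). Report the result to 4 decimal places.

Posterior ∝ prior × likelihood, so P(k | x) ∝ π_k f_k(x); normalise over all components.
Evaluate each component's likelihood at the observed value:
  f_I = 0.20·(1−0.20)^10 = 0.20·0.107374 = 0.0214748
  f_II = 0.31·(1−0.31)^10 = 0.31·0.0244619 = 0.0075832
  f_III = 0.51·(1−0.51)^10 = 0.51·0.000797923 = 0.000406941
Prior × likelihood for each component:
  π_I·f_I = 0.63 × 0.0214748 = 0.0135291
  π_II·f_II = 0.29 × 0.0075832 = 0.00219913
  π_III·f_III = 0.08 × 0.000406941 = 3.25552e-05
Evidence: 0.0135291 + 0.00219913 + 3.25552e-05 = 0.0157608
So the posterior for Segment I is 0.0135291 / 0.0157608 ≈ 0.8584.

0.8584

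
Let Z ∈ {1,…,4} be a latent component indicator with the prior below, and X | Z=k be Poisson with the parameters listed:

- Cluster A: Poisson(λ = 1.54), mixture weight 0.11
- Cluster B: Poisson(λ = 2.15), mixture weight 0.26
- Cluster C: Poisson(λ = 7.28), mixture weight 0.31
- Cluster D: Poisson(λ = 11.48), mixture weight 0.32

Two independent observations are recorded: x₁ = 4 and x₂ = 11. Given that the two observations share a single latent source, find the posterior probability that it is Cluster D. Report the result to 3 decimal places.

0.177

By Bayes' theorem, P(k | x) = w_k f_k(x) / Σ_j w_j f_j(x).
Since both observations come from the same component, the likelihood for component k is f_k(x₁)·f_k(x₂).
  L_A = [e^(−1.54)·1.54^4/4! = 0.050241] × [6.20524e-07] = 3.11757e-08
  L_B = [e^(−2.15)·2.15^4/4! = 0.103707] × [1.32414e-05] = 1.37323e-06
  L_C = [e^(−7.28)·7.28^4/4! = 0.0806586] × [0.0525564] = 0.00423912
  L_D = [e^(−11.48)·11.48^4/4! = 0.00747921] × [0.118169] = 0.000883812
Weight by the priors:
  w_A·L_A = 0.11 × 3.11757e-08 = 3.42933e-09
  w_B·L_B = 0.26 × 1.37323e-06 = 3.5704e-07
  w_C·L_C = 0.31 × 0.00423912 = 0.00131413
  w_D·L_D = 0.32 × 0.000883812 = 0.00028282
Sum: 3.42933e-09 + 3.5704e-07 + 0.00131413 + 0.00028282 = 0.00159731
P(Cluster D | data) ≈ 0.177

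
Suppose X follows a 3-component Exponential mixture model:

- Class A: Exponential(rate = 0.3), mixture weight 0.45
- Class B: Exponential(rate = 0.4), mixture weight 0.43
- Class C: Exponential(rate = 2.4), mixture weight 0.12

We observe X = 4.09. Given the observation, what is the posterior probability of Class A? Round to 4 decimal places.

Apply Bayes' rule: the posterior for each component is proportional to its prior times its likelihood at x.
Component likelihoods at x = 4.09:
  p_A = 0.3·e^(−0.3·4.09) = 0.3·e^(−1.2270) = 0.0879512
  p_B = 0.4·e^(−0.4·4.09) = 0.4·e^(−1.6360) = 0.077903
  p_C = 2.4·e^(−2.4·4.09) = 2.4·e^(−9.8160) = 0.000130971
Multiply by the mixture weights:
  π_A·p_A = 0.45 × 0.0879512 = 0.0395781
  π_B·p_B = 0.43 × 0.077903 = 0.0334983
  π_C·p_C = 0.12 × 0.000130971 = 1.57166e-05
Denominator: 0.0395781 + 0.0334983 + 1.57166e-05 = 0.0730921
So the posterior for Class A is 0.0395781 / 0.0730921 ≈ 0.5415.

0.5415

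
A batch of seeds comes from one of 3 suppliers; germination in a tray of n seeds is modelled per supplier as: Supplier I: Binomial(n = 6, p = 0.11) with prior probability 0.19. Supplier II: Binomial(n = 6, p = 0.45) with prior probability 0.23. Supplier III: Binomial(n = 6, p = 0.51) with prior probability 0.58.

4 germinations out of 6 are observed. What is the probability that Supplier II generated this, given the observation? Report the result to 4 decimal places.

0.2320

Apply Bayes' rule: the posterior for each component is proportional to its prior times its likelihood at x.
Component likelihoods at x = 4 germinations out of 6:
  p_I = C(6,4)·0.11^4·0.89^2 = 15·0.00014641·0.7921 = 0.00173957
  p_II = C(6,4)·0.45^4·0.55^2 = 15·0.0410063·0.3025 = 0.186066
  p_III = C(6,4)·0.51^4·0.49^2 = 15·0.067652·0.2401 = 0.243649
Unnormalised posteriors:
  P(Z=I)·p_I = 0.19 × 0.00173957 = 0.000330518
  P(Z=II)·p_II = 0.23 × 0.186066 = 0.0427951
  P(Z=III)·p_III = 0.58 × 0.243649 = 0.141316
Marginal: 0.000330518 + 0.0427951 + 0.141316 = 0.184442
Responsibility of Supplier II: 0.0427951 / 0.184442 ≈ 0.2320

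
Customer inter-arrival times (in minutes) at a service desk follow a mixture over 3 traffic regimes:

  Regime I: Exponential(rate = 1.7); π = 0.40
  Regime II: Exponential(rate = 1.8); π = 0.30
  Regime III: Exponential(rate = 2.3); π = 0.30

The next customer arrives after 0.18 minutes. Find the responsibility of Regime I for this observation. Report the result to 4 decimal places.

0.3716

By Bayes' theorem, P(k | x) = w_k f_k(x) / Σ_j w_j f_j(x).
Exponential densities:
  f_I = 1.25186
  f_II = 1.30185
  f_III = 1.5203
Prior × likelihood for each component:
  w_I·f_I = 0.40 × 1.25186 = 0.500743
  w_II·f_II = 0.30 × 1.30185 = 0.390555
  w_III·f_III = 0.30 × 1.5203 = 0.456091
Normaliser: 0.500743 + 0.390555 + 0.456091 = 1.34739
P(Regime I | 0.18 minutes) ≈ 0.3716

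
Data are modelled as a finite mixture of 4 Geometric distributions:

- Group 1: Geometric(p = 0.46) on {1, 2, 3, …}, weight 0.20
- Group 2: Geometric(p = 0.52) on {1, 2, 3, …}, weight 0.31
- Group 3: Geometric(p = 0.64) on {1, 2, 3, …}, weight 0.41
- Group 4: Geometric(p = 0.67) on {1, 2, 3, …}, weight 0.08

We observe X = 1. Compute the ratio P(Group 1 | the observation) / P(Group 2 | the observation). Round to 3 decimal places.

Only the two components matter; the odds are (π_i f_i(x)) / (π_j f_j(x)).
Evaluate each component's likelihood at the observed value:
  f_1 = 0.46
  f_2 = 0.52
  f_3 = 0.64
  f_4 = 0.67
0.092 / 0.1612 ≈ 0.571

0.571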